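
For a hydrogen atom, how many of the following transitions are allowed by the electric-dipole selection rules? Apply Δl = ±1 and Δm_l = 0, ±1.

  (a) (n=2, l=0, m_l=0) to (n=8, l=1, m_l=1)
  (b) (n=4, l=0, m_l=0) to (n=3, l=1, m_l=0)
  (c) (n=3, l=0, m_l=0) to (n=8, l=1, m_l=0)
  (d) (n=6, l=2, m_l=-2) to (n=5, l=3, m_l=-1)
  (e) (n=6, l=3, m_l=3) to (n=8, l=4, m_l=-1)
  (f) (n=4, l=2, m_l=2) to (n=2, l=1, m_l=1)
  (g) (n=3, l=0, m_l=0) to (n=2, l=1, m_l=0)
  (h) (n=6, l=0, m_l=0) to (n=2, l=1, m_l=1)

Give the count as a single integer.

7

(a) allowed
(b) allowed
(c) allowed
(d) allowed
(e) forbidden — Δm_l = -4 (E1 requires Δm_l = 0, ±1)
(f) allowed
(g) allowed
(h) allowed
Total allowed: 7 of 8.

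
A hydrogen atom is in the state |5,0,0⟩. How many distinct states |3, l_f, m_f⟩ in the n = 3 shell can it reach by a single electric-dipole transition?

3

E1 requires Δl = ±1, so l_f ∈ {-1, 1}; with 0 ≤ l_f ≤ n_f−1 = 2, the allowed l_f values are {1}.
For l_f = 1: m_f ∈ {m_i−1, m_i, m_i+1} ∩ [−1, 1] = {-1, 0, 1} → 3 states.
Total: 3.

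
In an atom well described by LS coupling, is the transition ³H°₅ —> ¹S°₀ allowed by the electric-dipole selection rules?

ΔL = 0, ±1 (not L=0↔0): L: 5 → 0, ΔL = -5 — ✗.
ΔS = 0: S: 1 → 0 — ✗.
Parity must change: odd → odd — ✗.
ΔJ = 0, ±1 (not J=0↔0): J: 5 → 0, ΔJ = -5 — ✗.
Rule(s) violated: parity, ΔS, ΔL, ΔJ.

forbidden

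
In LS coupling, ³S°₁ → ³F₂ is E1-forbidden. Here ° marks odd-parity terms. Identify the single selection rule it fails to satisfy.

Parity must change: odd → even — ok.
ΔS = 0: S: 1 → 1 — ok.
ΔL = 0, ±1 (not L=0↔0): L: 0 → 3, ΔL = +3 — fails.
ΔJ = 0, ±1 (not J=0↔0): J: 1 → 2, ΔJ = +1 — ok.

the ΔL = 0, ±1 rule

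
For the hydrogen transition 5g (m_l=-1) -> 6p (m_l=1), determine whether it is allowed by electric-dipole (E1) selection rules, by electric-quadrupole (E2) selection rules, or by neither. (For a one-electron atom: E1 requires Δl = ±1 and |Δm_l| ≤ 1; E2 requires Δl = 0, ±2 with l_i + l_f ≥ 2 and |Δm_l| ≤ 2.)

neither

Δl = 1 − 4 = -3; l_i + l_f = 5.
Δm_l = +2.
E1 (Δl = ±1, |Δm_l| ≤ 1): not satisfied.
E2 (Δl = 0,±2, l_i+l_f ≥ 2, |Δm_l| ≤ 2): not satisfied.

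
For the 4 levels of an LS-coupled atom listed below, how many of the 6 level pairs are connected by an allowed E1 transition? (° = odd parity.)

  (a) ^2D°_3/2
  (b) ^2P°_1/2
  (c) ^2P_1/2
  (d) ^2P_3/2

(a)–(b): forbidden (parity).
(a)–(c): allowed.
(a)–(d): allowed.
(b)–(c): allowed.
(b)–(d): allowed.
(c)–(d): forbidden (parity).
Allowed pairs: 4 of 6.

4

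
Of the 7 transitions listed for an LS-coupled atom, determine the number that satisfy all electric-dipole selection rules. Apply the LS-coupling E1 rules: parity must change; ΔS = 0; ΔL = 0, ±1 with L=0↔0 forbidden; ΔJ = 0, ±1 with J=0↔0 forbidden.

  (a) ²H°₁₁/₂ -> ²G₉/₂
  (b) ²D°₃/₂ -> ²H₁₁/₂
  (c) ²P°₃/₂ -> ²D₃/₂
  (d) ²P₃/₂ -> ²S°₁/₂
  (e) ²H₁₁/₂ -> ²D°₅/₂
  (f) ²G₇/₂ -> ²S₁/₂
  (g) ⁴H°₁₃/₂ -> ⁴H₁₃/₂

(a) allowed
(b) forbidden (ΔL, ΔJ fail)
(c) allowed
(d) allowed
(e) forbidden (ΔL, ΔJ fail)
(f) forbidden (parity, ΔL, ΔJ fail)
(g) allowed
Total allowed: 4 of 7.

4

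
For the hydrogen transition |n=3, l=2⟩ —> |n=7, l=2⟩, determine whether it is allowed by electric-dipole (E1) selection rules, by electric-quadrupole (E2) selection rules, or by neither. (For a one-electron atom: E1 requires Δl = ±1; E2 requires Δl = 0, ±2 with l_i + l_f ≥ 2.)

Δl = 2 − 2 = +0; l_i + l_f = 4.
E1 (Δl = ±1): not satisfied.
E2 (Δl = 0,±2, l_i+l_f ≥ 2): satisfied.

E2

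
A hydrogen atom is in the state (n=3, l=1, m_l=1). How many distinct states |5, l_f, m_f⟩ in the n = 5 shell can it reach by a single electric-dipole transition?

4

E1 requires Δl = ±1, so l_f ∈ {0, 2}; with 0 ≤ l_f ≤ n_f−1 = 4, the allowed l_f values are {0, 2}.
For l_f = 0: m_f ∈ {m_i−1, m_i, m_i+1} ∩ [−0, 0] = {0} → 1 state.
For l_f = 2: m_f ∈ {m_i−1, m_i, m_i+1} ∩ [−2, 2] = {0, 1, 2} → 3 states.
Total: 4.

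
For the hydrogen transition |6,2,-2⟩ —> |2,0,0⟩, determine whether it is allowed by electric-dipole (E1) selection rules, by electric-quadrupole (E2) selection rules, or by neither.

E2

Δl = 0 − 2 = -2; l_i + l_f = 2.
Δm_l = +2.
E1 (Δl = ±1, |Δm_l| ≤ 1): not satisfied.
E2 (Δl = 0,±2, l_i+l_f ≥ 2, |Δm_l| ≤ 2): satisfied.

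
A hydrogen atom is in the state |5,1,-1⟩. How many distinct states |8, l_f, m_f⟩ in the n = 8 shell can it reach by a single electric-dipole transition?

4

E1 requires Δl = ±1, so l_f ∈ {0, 2}; with 0 ≤ l_f ≤ n_f−1 = 7, the allowed l_f values are {0, 2}.
For l_f = 0: m_f ∈ {m_i−1, m_i, m_i+1} ∩ [−0, 0] = {0} → 1 state.
For l_f = 2: m_f ∈ {m_i−1, m_i, m_i+1} ∩ [−2, 2] = {-2, -1, 0} → 3 states.
Total: 4.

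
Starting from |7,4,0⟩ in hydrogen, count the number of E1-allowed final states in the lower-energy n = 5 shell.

3

E1 requires Δl = ±1, so l_f ∈ {3, 5}; with 0 ≤ l_f ≤ n_f−1 = 4, the allowed l_f values are {3}.
For l_f = 3: m_f ∈ {m_i−1, m_i, m_i+1} ∩ [−3, 3] = {-1, 0, 1} → 3 states.
Total: 3.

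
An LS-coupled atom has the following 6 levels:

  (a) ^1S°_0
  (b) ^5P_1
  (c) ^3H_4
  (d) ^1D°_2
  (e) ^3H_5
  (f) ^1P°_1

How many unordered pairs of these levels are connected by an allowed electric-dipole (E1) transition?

(a)–(b): forbidden (ΔS).
(a)–(c): forbidden (ΔS, ΔL, ΔJ).
(a)–(d): forbidden (parity, ΔL, ΔJ).
(a)–(e): forbidden (ΔS, ΔL, ΔJ).
(a)–(f): forbidden (parity).
(b)–(c): forbidden (parity, ΔS, ΔL, ΔJ).
(b)–(d): forbidden (ΔS).
(b)–(e): forbidden (parity, ΔS, ΔL, ΔJ).
(b)–(f): forbidden (ΔS).
(c)–(d): forbidden (ΔS, ΔL, ΔJ).
(c)–(e): forbidden (parity).
(c)–(f): forbidden (ΔS, ΔL, ΔJ).
(d)–(e): forbidden (ΔS, ΔL, ΔJ).
(d)–(f): forbidden (parity).
(e)–(f): forbidden (ΔS, ΔL, ΔJ).
Allowed pairs: 0 of 15.

0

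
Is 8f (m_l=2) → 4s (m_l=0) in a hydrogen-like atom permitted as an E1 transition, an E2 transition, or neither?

neither

Δl = 0 − 3 = -3; l_i + l_f = 3.
Δm_l = -2.
E1 (Δl = ±1, |Δm_l| ≤ 1): not satisfied.
E2 (Δl = 0,±2, l_i+l_f ≥ 2, |Δm_l| ≤ 2): not satisfied.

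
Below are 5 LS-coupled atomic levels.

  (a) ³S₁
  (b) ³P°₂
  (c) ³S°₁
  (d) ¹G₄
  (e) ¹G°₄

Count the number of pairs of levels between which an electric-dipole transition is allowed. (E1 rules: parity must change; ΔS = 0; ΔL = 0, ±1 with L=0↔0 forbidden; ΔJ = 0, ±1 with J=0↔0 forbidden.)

2

(a)–(b): allowed.
(a)–(c): forbidden (ΔL).
(a)–(d): forbidden (parity, ΔS, ΔL, ΔJ).
(a)–(e): forbidden (ΔS, ΔL, ΔJ).
(b)–(c): forbidden (parity).
(b)–(d): forbidden (ΔS, ΔL, ΔJ).
(b)–(e): forbidden (parity, ΔS, ΔL, ΔJ).
(c)–(d): forbidden (ΔS, ΔL, ΔJ).
(c)–(e): forbidden (parity, ΔS, ΔL, ΔJ).
(d)–(e): allowed.
Allowed pairs: 2 of 10.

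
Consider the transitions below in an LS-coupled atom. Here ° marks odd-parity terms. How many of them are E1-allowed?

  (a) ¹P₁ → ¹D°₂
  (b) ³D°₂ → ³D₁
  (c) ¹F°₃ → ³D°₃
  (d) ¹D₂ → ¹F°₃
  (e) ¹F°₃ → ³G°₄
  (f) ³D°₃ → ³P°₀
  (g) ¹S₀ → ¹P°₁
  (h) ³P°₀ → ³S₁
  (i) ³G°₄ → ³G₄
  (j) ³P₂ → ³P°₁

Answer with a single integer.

7

(a) allowed
(b) allowed
(c) forbidden (parity, ΔS fail)
(d) allowed
(e) forbidden (parity, ΔS fail)
(f) forbidden (parity, ΔJ fail)
(g) allowed
(h) allowed
(i) allowed
(j) allowed
Total allowed: 7 of 10.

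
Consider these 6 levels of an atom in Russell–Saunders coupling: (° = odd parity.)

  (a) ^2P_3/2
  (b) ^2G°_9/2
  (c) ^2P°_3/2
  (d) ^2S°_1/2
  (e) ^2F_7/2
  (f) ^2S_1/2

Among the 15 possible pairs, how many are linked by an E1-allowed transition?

4

(a)–(b): forbidden (ΔL, ΔJ).
(a)–(c): allowed.
(a)–(d): allowed.
(a)–(e): forbidden (parity, ΔL, ΔJ).
(a)–(f): forbidden (parity).
(b)–(c): forbidden (parity, ΔL, ΔJ).
(b)–(d): forbidden (parity, ΔL, ΔJ).
(b)–(e): allowed.
(b)–(f): forbidden (ΔL, ΔJ).
(c)–(d): forbidden (parity).
(c)–(e): forbidden (ΔL, ΔJ).
(c)–(f): allowed.
(d)–(e): forbidden (ΔL, ΔJ).
(d)–(f): forbidden (ΔL).
(e)–(f): forbidden (parity, ΔL, ΔJ).
Allowed pairs: 4 of 15.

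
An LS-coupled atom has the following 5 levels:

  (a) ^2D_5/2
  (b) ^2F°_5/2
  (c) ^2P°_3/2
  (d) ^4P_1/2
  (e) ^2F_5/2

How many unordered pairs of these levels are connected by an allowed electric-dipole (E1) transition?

3

(a)–(b): allowed.
(a)–(c): allowed.
(a)–(d): forbidden (parity, ΔS, ΔJ).
(a)–(e): forbidden (parity).
(b)–(c): forbidden (parity, ΔL).
(b)–(d): forbidden (ΔS, ΔL, ΔJ).
(b)–(e): allowed.
(c)–(d): forbidden (ΔS).
(c)–(e): forbidden (ΔL).
(d)–(e): forbidden (parity, ΔS, ΔL, ΔJ).
Allowed pairs: 3 of 10.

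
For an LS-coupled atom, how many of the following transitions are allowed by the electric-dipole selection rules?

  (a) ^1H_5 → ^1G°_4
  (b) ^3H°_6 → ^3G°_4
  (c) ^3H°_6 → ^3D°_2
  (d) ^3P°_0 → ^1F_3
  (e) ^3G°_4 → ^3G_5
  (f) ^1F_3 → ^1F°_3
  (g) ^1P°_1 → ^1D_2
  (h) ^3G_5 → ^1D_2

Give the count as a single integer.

4

(a) allowed
(b) forbidden (parity, ΔJ fail)
(c) forbidden (parity, ΔL, ΔJ fail)
(d) forbidden (ΔS, ΔL, ΔJ fail)
(e) allowed
(f) allowed
(g) allowed
(h) forbidden (parity, ΔS, ΔL, ΔJ fail)
Total allowed: 4 of 8.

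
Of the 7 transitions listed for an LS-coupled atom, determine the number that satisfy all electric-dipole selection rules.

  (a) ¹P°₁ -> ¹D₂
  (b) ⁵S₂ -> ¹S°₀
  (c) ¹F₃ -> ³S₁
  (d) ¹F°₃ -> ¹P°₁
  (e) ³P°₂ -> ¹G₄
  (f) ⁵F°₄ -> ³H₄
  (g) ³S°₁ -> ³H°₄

1

(a) allowed
(b) forbidden (ΔS, ΔL, ΔJ fail)
(c) forbidden (parity, ΔS, ΔL, ΔJ fail)
(d) forbidden (parity, ΔL, ΔJ fail)
(e) forbidden (ΔS, ΔL, ΔJ fail)
(f) forbidden (ΔS, ΔL fail)
(g) forbidden (parity, ΔL, ΔJ fail)
Total allowed: 1 of 7.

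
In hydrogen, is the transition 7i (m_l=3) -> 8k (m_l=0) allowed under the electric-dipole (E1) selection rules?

forbidden

l: 6 → 7 (Δl = +1). Δl = ±1 passes.
m_l: 3 → 0 (Δm_l = -3). |Δm_l| ≤ 1 fails.
The transition is electric-dipole forbidden.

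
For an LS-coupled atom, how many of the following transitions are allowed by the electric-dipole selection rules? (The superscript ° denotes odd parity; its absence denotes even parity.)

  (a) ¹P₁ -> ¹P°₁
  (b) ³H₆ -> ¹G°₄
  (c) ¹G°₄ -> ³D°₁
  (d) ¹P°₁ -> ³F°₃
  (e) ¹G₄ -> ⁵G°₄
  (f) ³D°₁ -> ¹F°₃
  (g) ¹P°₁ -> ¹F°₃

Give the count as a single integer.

1

(a) allowed
(b) forbidden (ΔS, ΔJ fail)
(c) forbidden (parity, ΔS, ΔL, ΔJ fail)
(d) forbidden (parity, ΔS, ΔL, ΔJ fail)
(e) forbidden (ΔS fails)
(f) forbidden (parity, ΔS, ΔJ fail)
(g) forbidden (parity, ΔL, ΔJ fail)
Total allowed: 1 of 7.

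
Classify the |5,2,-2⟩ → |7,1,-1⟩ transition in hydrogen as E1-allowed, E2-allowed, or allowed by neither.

Δl = 1 − 2 = -1; l_i + l_f = 3.
Δm_l = +1.
E1 (Δl = ±1, |Δm_l| ≤ 1): satisfied.
E2 (Δl = 0,±2, l_i+l_f ≥ 2, |Δm_l| ≤ 2): not satisfied.

E1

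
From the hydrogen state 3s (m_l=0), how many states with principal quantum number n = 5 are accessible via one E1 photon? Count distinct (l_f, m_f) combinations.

E1 requires Δl = ±1, so l_f ∈ {-1, 1}; with 0 ≤ l_f ≤ n_f−1 = 4, the allowed l_f values are {1}.
For l_f = 1: m_f ∈ {m_i−1, m_i, m_i+1} ∩ [−1, 1] = {-1, 0, 1} → 3 states.
Total: 3.

3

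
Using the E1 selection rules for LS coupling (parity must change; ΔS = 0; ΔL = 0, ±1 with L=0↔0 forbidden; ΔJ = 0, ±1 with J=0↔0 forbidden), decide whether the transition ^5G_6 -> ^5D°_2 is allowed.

forbidden

Reading off the term symbols: S 2→2, L 4→2, J 6→2, parity even→odd.
Parity must change: even → odd — passes.
ΔS = 0: S: 2 → 2 — passes.
ΔL = 0, ±1 (not L=0↔0): L: 4 → 2, ΔL = -2 — fails.
ΔJ = 0, ±1 (not J=0↔0): J: 6 → 2, ΔJ = -4 — fails.
Rule(s) violated: ΔL, ΔJ.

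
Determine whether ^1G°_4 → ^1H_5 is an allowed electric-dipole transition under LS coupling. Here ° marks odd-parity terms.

allowed

ΔJ = 0, ±1 (not J=0↔0): J: 4 → 5, ΔJ = +1 — passes.
ΔL = 0, ±1 (not L=0↔0): L: 4 → 5, ΔL = +1 — passes.
ΔS = 0: S: 0 → 0 — passes.
Parity must change: odd → even — passes.
All four E1 rules are satisfied.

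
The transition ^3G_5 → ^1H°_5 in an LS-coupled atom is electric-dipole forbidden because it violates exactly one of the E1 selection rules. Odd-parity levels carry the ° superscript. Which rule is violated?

Parity must change: even → odd — satisfied.
ΔS = 0: S: 1 → 0 — violated.
ΔL = 0, ±1 (not L=0↔0): L: 4 → 5, ΔL = +1 — satisfied.
ΔJ = 0, ±1 (not J=0↔0): J: 5 → 5, ΔJ = +0 — satisfied.

the ΔS = 0 rule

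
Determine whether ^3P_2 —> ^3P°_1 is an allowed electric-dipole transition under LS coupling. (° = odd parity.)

Reading off the term symbols: S 1→1, L 1→1, J 2→1, parity even→odd.
Parity must change: even → odd — ✓.
ΔJ = 0, ±1 (not J=0↔0): J: 2 → 1, ΔJ = -1 — ✓.
ΔS = 0: S: 1 → 1 — ✓.
ΔL = 0, ±1 (not L=0↔0): L: 1 → 1, ΔL = +0 — ✓.
All four E1 rules are satisfied.

allowed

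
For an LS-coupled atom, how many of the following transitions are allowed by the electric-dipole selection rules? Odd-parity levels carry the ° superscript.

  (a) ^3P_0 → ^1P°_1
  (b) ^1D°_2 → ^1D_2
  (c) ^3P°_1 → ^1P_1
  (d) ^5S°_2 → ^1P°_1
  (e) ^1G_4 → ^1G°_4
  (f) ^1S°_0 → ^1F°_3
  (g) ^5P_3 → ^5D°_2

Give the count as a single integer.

(a) forbidden (ΔS fails)
(b) allowed
(c) forbidden (ΔS fails)
(d) forbidden (parity, ΔS fail)
(e) allowed
(f) forbidden (parity, ΔL, ΔJ fail)
(g) allowed
Total allowed: 3 of 7.

3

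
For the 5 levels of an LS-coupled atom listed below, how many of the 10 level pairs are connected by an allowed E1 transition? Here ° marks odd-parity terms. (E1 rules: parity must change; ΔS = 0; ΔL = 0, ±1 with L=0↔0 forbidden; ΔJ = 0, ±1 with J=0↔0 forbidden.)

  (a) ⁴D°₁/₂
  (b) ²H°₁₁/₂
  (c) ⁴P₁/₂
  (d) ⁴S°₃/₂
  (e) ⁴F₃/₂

(a)–(b): forbidden (parity, ΔS, ΔL, ΔJ).
(a)–(c): allowed.
(a)–(d): forbidden (parity, ΔL).
(a)–(e): allowed.
(b)–(c): forbidden (ΔS, ΔL, ΔJ).
(b)–(d): forbidden (parity, ΔS, ΔL, ΔJ).
(b)–(e): forbidden (ΔS, ΔL, ΔJ).
(c)–(d): allowed.
(c)–(e): forbidden (parity, ΔL).
(d)–(e): forbidden (ΔL).
Allowed pairs: 3 of 10.

3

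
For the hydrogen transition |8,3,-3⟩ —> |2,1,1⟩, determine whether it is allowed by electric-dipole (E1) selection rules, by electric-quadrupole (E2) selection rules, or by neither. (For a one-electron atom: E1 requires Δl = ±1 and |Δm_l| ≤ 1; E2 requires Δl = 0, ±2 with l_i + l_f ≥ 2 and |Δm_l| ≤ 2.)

neither

Δl = 1 − 3 = -2; l_i + l_f = 4.
Δm_l = +4.
E1 (Δl = ±1, |Δm_l| ≤ 1): not satisfied.
E2 (Δl = 0,±2, l_i+l_f ≥ 2, |Δm_l| ≤ 2): not satisfied.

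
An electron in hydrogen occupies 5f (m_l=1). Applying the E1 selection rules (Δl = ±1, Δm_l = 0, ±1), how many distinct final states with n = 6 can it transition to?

E1 requires Δl = ±1, so l_f ∈ {2, 4}; with 0 ≤ l_f ≤ n_f−1 = 5, the allowed l_f values are {2, 4}.
For l_f = 2: m_f ∈ {m_i−1, m_i, m_i+1} ∩ [−2, 2] = {0, 1, 2} → 3 states.
For l_f = 4: m_f ∈ {m_i−1, m_i, m_i+1} ∩ [−4, 4] = {0, 1, 2} → 3 states.
Total: 6.

6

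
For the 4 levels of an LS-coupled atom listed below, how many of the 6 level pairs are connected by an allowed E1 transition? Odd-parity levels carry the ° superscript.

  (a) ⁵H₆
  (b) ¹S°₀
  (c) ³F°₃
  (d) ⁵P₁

(a)–(b): forbidden (ΔS, ΔL, ΔJ).
(a)–(c): forbidden (ΔS, ΔL, ΔJ).
(a)–(d): forbidden (parity, ΔL, ΔJ).
(b)–(c): forbidden (parity, ΔS, ΔL, ΔJ).
(b)–(d): forbidden (ΔS).
(c)–(d): forbidden (ΔS, ΔL, ΔJ).
Allowed pairs: 0 of 6.

0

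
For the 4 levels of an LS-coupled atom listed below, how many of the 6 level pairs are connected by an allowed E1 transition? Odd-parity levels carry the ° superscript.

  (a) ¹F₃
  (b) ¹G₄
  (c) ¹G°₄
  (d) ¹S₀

(a)–(b): forbidden (parity).
(a)–(c): allowed.
(a)–(d): forbidden (parity, ΔL, ΔJ).
(b)–(c): allowed.
(b)–(d): forbidden (parity, ΔL, ΔJ).
(c)–(d): forbidden (ΔL, ΔJ).
Allowed pairs: 2 of 6.

2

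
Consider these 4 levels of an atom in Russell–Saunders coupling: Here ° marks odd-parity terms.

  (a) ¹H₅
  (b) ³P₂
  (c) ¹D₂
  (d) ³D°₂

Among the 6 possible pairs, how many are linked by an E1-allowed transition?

(a)–(b): forbidden (parity, ΔS, ΔL, ΔJ).
(a)–(c): forbidden (parity, ΔL, ΔJ).
(a)–(d): forbidden (ΔS, ΔL, ΔJ).
(b)–(c): forbidden (parity, ΔS).
(b)–(d): allowed.
(c)–(d): forbidden (ΔS).
Allowed pairs: 1 of 6.

1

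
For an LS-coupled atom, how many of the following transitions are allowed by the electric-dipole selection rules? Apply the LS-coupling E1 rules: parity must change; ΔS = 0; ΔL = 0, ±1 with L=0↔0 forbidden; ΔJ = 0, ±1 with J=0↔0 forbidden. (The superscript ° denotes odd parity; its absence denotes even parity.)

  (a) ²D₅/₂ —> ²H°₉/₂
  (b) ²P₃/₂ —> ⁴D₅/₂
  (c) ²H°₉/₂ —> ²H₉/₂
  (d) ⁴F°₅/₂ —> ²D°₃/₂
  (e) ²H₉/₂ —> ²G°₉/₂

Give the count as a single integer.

2

(a) forbidden (ΔL, ΔJ fail)
(b) forbidden (parity, ΔS fail)
(c) allowed
(d) forbidden (parity, ΔS fail)
(e) allowed
Total allowed: 2 of 5.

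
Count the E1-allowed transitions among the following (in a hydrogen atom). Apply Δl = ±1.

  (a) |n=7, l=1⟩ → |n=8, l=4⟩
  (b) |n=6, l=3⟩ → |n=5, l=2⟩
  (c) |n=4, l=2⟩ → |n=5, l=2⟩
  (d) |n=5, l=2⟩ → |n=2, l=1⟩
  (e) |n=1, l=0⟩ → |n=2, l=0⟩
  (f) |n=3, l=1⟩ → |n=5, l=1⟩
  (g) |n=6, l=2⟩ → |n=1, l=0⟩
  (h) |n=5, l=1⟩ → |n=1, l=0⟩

3

(a) forbidden — Δl = +3 (E1 requires Δl = ±1)
(b) allowed
(c) forbidden — Δl = +0 (E1 requires Δl = ±1)
(d) allowed
(e) forbidden — Δl = +0 (E1 requires Δl = ±1)
(f) forbidden — Δl = +0 (E1 requires Δl = ±1)
(g) forbidden — Δl = -2 (E1 requires Δl = ±1)
(h) allowed
Total allowed: 3 of 8.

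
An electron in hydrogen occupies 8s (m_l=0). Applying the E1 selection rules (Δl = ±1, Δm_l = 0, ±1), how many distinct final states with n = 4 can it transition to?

3

E1 requires Δl = ±1, so l_f ∈ {-1, 1}; with 0 ≤ l_f ≤ n_f−1 = 3, the allowed l_f values are {1}.
For l_f = 1: m_f ∈ {m_i−1, m_i, m_i+1} ∩ [−1, 1] = {-1, 0, 1} → 3 states.
Total: 3.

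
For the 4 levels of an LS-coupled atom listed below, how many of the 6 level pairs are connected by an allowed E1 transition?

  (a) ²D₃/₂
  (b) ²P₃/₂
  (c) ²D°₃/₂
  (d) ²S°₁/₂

3

(a)–(b): forbidden (parity).
(a)–(c): allowed.
(a)–(d): forbidden (ΔL).
(b)–(c): allowed.
(b)–(d): allowed.
(c)–(d): forbidden (parity, ΔL).
Allowed pairs: 3 of 6.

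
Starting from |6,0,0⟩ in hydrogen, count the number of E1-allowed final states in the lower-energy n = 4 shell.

E1 requires Δl = ±1, so l_f ∈ {-1, 1}; with 0 ≤ l_f ≤ n_f−1 = 3, the allowed l_f values are {1}.
For l_f = 1: m_f ∈ {m_i−1, m_i, m_i+1} ∩ [−1, 1] = {-1, 0, 1} → 3 states.
Total: 3.

3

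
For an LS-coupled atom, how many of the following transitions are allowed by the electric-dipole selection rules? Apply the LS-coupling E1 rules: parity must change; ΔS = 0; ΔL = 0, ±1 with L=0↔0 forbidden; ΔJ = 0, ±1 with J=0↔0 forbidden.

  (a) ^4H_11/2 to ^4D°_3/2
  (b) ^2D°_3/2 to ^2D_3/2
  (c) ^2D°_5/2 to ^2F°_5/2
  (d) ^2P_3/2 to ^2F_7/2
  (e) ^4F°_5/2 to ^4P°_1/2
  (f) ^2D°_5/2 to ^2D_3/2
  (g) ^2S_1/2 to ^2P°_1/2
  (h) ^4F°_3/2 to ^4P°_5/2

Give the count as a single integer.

(a) forbidden (ΔL, ΔJ fail)
(b) allowed
(c) forbidden (parity fails)
(d) forbidden (parity, ΔL, ΔJ fail)
(e) forbidden (parity, ΔL, ΔJ fail)
(f) allowed
(g) allowed
(h) forbidden (parity, ΔL fail)
Total allowed: 3 of 8.

3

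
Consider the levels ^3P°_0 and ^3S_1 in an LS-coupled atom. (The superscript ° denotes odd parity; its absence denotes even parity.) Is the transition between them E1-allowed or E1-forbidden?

Parity must change: odd → even — satisfied.
ΔS = 0: S: 1 → 1 — satisfied.
ΔL = 0, ±1 (not L=0↔0): L: 1 → 0, ΔL = -1 — satisfied.
ΔJ = 0, ±1 (not J=0↔0): J: 0 → 1, ΔJ = +1 — satisfied.
All four E1 rules are satisfied.

allowed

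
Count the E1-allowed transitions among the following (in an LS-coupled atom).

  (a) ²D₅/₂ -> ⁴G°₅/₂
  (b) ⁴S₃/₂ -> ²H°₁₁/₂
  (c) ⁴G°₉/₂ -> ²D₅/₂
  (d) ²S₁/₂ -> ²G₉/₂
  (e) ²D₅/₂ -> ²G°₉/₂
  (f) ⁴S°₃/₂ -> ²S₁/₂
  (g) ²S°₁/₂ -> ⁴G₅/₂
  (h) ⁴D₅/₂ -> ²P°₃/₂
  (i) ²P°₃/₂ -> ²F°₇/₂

0

(a) forbidden (ΔS, ΔL fail)
(b) forbidden (ΔS, ΔL, ΔJ fail)
(c) forbidden (ΔS, ΔL, ΔJ fail)
(d) forbidden (parity, ΔL, ΔJ fail)
(e) forbidden (ΔL, ΔJ fail)
(f) forbidden (ΔS, ΔL fail)
(g) forbidden (ΔS, ΔL, ΔJ fail)
(h) forbidden (ΔS fails)
(i) forbidden (parity, ΔL, ΔJ fail)
Total allowed: 0 of 9.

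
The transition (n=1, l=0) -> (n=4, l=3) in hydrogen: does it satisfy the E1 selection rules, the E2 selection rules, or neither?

Δl = 3 − 0 = +3; l_i + l_f = 3.
E1 (Δl = ±1): not satisfied.
E2 (Δl = 0,±2, l_i+l_f ≥ 2): not satisfied.

neither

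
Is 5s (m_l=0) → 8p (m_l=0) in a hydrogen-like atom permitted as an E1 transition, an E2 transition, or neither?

E1

Δl = 1 − 0 = +1; l_i + l_f = 1.
Δm_l = +0.
E1 (Δl = ±1, |Δm_l| ≤ 1): satisfied.
E2 (Δl = 0,±2, l_i+l_f ≥ 2, |Δm_l| ≤ 2): not satisfied.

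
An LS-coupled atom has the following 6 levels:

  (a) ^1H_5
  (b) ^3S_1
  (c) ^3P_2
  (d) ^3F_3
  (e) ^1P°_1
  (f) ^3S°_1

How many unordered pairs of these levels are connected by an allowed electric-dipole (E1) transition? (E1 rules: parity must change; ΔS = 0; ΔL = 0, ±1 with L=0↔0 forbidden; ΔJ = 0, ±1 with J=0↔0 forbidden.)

(a)–(b): forbidden (parity, ΔS, ΔL, ΔJ).
(a)–(c): forbidden (parity, ΔS, ΔL, ΔJ).
(a)–(d): forbidden (parity, ΔS, ΔL, ΔJ).
(a)–(e): forbidden (ΔL, ΔJ).
(a)–(f): forbidden (ΔS, ΔL, ΔJ).
(b)–(c): forbidden (parity).
(b)–(d): forbidden (parity, ΔL, ΔJ).
(b)–(e): forbidden (ΔS).
(b)–(f): forbidden (ΔL).
(c)–(d): forbidden (parity, ΔL).
(c)–(e): forbidden (ΔS).
(c)–(f): allowed.
(d)–(e): forbidden (ΔS, ΔL, ΔJ).
(d)–(f): forbidden (ΔL, ΔJ).
(e)–(f): forbidden (parity, ΔS).
Allowed pairs: 1 of 15.

1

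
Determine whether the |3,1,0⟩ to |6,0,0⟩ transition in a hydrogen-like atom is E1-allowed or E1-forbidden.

allowed

Initial l = 1, final l = 0, so Δl = -1. E1 requires Δl = ±1: passes.
m_l: 0 → 0 (Δm_l = +0). |Δm_l| ≤ 1 passes.
All E1 selection rules are satisfied.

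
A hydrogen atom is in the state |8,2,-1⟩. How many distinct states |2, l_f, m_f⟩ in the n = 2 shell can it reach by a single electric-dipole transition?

E1 requires Δl = ±1, so l_f ∈ {1, 3}; with 0 ≤ l_f ≤ n_f−1 = 1, the allowed l_f values are {1}.
For l_f = 1: m_f ∈ {m_i−1, m_i, m_i+1} ∩ [−1, 1] = {-1, 0} → 2 states.
Total: 2.

2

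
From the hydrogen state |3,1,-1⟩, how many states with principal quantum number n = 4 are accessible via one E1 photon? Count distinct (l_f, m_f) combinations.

E1 requires Δl = ±1, so l_f ∈ {0, 2}; with 0 ≤ l_f ≤ n_f−1 = 3, the allowed l_f values are {0, 2}.
For l_f = 0: m_f ∈ {m_i−1, m_i, m_i+1} ∩ [−0, 0] = {0} → 1 state.
For l_f = 2: m_f ∈ {m_i−1, m_i, m_i+1} ∩ [−2, 2] = {-2, -1, 0} → 3 states.
Total: 4.

4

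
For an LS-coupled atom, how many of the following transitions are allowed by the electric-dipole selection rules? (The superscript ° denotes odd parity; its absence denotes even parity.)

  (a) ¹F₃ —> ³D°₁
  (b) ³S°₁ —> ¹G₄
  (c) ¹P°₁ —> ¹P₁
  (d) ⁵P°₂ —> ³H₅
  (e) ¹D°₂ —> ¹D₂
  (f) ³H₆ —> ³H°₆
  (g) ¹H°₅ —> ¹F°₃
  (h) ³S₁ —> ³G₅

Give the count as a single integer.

(a) forbidden (ΔS, ΔJ fail)
(b) forbidden (ΔS, ΔL, ΔJ fail)
(c) allowed
(d) forbidden (ΔS, ΔL, ΔJ fail)
(e) allowed
(f) allowed
(g) forbidden (parity, ΔL, ΔJ fail)
(h) forbidden (parity, ΔL, ΔJ fail)
Total allowed: 3 of 8.

3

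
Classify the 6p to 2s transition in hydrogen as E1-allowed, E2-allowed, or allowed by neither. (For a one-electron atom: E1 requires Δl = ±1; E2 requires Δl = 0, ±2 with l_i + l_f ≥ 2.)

Δl = 0 − 1 = -1; l_i + l_f = 1.
E1 (Δl = ±1): satisfied.
E2 (Δl = 0,±2, l_i+l_f ≥ 2): not satisfied.

E1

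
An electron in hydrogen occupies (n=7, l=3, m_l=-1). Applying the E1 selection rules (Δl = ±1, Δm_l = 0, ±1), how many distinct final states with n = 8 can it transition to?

E1 requires Δl = ±1, so l_f ∈ {2, 4}; with 0 ≤ l_f ≤ n_f−1 = 7, the allowed l_f values are {2, 4}.
For l_f = 2: m_f ∈ {m_i−1, m_i, m_i+1} ∩ [−2, 2] = {-2, -1, 0} → 3 states.
For l_f = 4: m_f ∈ {m_i−1, m_i, m_i+1} ∩ [−4, 4] = {-2, -1, 0} → 3 states.
Total: 6.

6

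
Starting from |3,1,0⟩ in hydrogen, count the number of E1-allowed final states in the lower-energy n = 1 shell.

1

E1 requires Δl = ±1, so l_f ∈ {0, 2}; with 0 ≤ l_f ≤ n_f−1 = 0, the allowed l_f values are {0}.
For l_f = 0: m_f ∈ {m_i−1, m_i, m_i+1} ∩ [−0, 0] = {0} → 1 state.
Total: 1.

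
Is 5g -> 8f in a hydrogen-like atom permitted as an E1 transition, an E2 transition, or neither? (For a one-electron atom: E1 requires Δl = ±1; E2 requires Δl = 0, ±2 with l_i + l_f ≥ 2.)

Δl = 3 − 4 = -1; l_i + l_f = 7.
E1 (Δl = ±1): satisfied.
E2 (Δl = 0,±2, l_i+l_f ≥ 2): not satisfied.

E1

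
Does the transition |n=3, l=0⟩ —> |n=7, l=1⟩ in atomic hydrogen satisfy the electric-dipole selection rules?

allowed

l: 0 → 1 (Δl = +1). Δl = ±1 passes.
All E1 selection rules are satisfied.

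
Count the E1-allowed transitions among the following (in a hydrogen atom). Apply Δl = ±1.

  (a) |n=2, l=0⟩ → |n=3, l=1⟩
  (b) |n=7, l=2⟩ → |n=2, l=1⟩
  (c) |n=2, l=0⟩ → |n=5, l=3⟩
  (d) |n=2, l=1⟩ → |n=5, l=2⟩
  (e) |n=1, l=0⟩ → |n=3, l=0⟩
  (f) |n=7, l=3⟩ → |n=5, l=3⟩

3

(a) allowed
(b) allowed
(c) forbidden — Δl = +3 (E1 requires Δl = ±1)
(d) allowed
(e) forbidden — Δl = +0 (E1 requires Δl = ±1)
(f) forbidden — Δl = +0 (E1 requires Δl = ±1)
Total allowed: 3 of 6.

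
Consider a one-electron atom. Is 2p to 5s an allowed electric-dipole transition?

allowed

Initial l = 1, final l = 0, so Δl = -1. E1 requires Δl = ±1: ok.
All E1 selection rules are satisfied.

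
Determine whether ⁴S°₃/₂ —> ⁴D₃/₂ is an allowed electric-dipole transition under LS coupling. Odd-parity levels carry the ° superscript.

Parity must change: odd → even — passes.
ΔS = 0: S: 3/2 → 3/2 — passes.
ΔL = 0, ±1 (not L=0↔0): L: 0 → 2, ΔL = +2 — fails.
ΔJ = 0, ±1 (not J=0↔0): J: 3/2 → 3/2, ΔJ = +0 — passes.
Rule(s) violated: ΔL.

forbidden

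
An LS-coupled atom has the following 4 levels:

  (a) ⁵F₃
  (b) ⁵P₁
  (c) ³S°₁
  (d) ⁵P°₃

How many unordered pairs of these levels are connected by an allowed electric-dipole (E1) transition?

0

(a)–(b): forbidden (parity, ΔL, ΔJ).
(a)–(c): forbidden (ΔS, ΔL, ΔJ).
(a)–(d): forbidden (ΔL).
(b)–(c): forbidden (ΔS).
(b)–(d): forbidden (ΔJ).
(c)–(d): forbidden (parity, ΔS, ΔJ).
Allowed pairs: 0 of 6.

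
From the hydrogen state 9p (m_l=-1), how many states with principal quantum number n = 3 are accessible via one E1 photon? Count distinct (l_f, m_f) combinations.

4

E1 requires Δl = ±1, so l_f ∈ {0, 2}; with 0 ≤ l_f ≤ n_f−1 = 2, the allowed l_f values are {0, 2}.
For l_f = 0: m_f ∈ {m_i−1, m_i, m_i+1} ∩ [−0, 0] = {0} → 1 state.
For l_f = 2: m_f ∈ {m_i−1, m_i, m_i+1} ∩ [−2, 2] = {-2, -1, 0} → 3 states.
Total: 4.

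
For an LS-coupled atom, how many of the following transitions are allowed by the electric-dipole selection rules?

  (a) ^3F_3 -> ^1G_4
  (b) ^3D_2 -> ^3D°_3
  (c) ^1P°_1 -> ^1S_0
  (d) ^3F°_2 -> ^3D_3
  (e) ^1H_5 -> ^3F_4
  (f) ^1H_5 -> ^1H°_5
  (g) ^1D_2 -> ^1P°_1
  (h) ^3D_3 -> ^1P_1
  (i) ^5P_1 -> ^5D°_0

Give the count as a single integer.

6

(a) forbidden (parity, ΔS fail)
(b) allowed
(c) allowed
(d) allowed
(e) forbidden (parity, ΔS, ΔL fail)
(f) allowed
(g) allowed
(h) forbidden (parity, ΔS, ΔJ fail)
(i) allowed
Total allowed: 6 of 9.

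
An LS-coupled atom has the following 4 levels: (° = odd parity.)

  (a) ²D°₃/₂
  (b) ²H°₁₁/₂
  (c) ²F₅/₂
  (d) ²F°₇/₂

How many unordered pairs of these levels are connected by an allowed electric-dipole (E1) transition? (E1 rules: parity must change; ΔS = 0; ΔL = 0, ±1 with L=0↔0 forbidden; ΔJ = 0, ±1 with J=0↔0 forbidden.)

2

(a)–(b): forbidden (parity, ΔL, ΔJ).
(a)–(c): allowed.
(a)–(d): forbidden (parity, ΔJ).
(b)–(c): forbidden (ΔL, ΔJ).
(b)–(d): forbidden (parity, ΔL, ΔJ).
(c)–(d): allowed.
Allowed pairs: 2 of 6.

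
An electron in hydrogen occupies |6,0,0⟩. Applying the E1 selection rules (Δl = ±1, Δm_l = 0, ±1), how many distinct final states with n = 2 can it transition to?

E1 requires Δl = ±1, so l_f ∈ {-1, 1}; with 0 ≤ l_f ≤ n_f−1 = 1, the allowed l_f values are {1}.
For l_f = 1: m_f ∈ {m_i−1, m_i, m_i+1} ∩ [−1, 1] = {-1, 0, 1} → 3 states.
Total: 3.

3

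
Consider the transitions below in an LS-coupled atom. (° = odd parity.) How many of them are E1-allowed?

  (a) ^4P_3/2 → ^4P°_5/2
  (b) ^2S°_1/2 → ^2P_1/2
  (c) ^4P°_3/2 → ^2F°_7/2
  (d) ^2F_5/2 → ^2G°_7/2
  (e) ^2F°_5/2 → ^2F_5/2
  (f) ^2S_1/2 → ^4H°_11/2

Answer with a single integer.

4

(a) allowed
(b) allowed
(c) forbidden (parity, ΔS, ΔL, ΔJ fail)
(d) allowed
(e) allowed
(f) forbidden (ΔS, ΔL, ΔJ fail)
Total allowed: 4 of 6.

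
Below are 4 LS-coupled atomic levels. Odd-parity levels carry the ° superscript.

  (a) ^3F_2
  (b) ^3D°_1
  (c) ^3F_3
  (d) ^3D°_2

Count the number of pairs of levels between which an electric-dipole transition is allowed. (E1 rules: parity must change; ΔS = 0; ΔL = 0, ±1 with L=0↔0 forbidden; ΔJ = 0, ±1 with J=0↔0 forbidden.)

(a)–(b): allowed.
(a)–(c): forbidden (parity).
(a)–(d): allowed.
(b)–(c): forbidden (ΔJ).
(b)–(d): forbidden (parity).
(c)–(d): allowed.
Allowed pairs: 3 of 6.

3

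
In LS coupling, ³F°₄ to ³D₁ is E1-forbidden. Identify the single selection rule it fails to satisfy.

Initial level: S=1, L=3, J=4, parity odd. Final level: S=1, L=2, J=1, parity even.
ΔL = 0, ±1 (not L=0↔0): L: 3 → 2, ΔL = -1 — ✓.
ΔS = 0: S: 1 → 1 — ✓.
Parity must change: odd → even — ✓.
ΔJ = 0, ±1 (not J=0↔0): J: 4 → 1, ΔJ = -3 — ✗.

the ΔJ = 0, ±1 rule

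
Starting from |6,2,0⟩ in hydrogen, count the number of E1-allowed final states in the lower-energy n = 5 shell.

6

E1 requires Δl = ±1, so l_f ∈ {1, 3}; with 0 ≤ l_f ≤ n_f−1 = 4, the allowed l_f values are {1, 3}.
For l_f = 1: m_f ∈ {m_i−1, m_i, m_i+1} ∩ [−1, 1] = {-1, 0, 1} → 3 states.
For l_f = 3: m_f ∈ {m_i−1, m_i, m_i+1} ∩ [−3, 3] = {-1, 0, 1} → 3 states.
Total: 6.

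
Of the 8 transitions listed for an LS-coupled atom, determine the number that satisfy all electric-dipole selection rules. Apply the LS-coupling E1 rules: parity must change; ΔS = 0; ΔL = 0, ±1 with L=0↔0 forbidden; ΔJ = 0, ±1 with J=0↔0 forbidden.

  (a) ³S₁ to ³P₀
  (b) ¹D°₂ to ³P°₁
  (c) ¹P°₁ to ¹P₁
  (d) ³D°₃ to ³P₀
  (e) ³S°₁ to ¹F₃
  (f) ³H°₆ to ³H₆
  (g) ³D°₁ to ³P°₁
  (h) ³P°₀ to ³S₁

(a) forbidden (parity fails)
(b) forbidden (parity, ΔS fail)
(c) allowed
(d) forbidden (ΔJ fails)
(e) forbidden (ΔS, ΔL, ΔJ fail)
(f) allowed
(g) forbidden (parity fails)
(h) allowed
Total allowed: 3 of 8.

3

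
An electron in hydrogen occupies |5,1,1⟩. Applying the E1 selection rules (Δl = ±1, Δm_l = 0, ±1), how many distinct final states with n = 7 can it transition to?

4

E1 requires Δl = ±1, so l_f ∈ {0, 2}; with 0 ≤ l_f ≤ n_f−1 = 6, the allowed l_f values are {0, 2}.
For l_f = 0: m_f ∈ {m_i−1, m_i, m_i+1} ∩ [−0, 0] = {0} → 1 state.
For l_f = 2: m_f ∈ {m_i−1, m_i, m_i+1} ∩ [−2, 2] = {0, 1, 2} → 3 states.
Total: 4.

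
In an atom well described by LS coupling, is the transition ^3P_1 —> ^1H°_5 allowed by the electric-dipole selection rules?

Initial level: S=1, L=1, J=1, parity even. Final level: S=0, L=5, J=5, parity odd.
Parity must change: even → odd — passes.
ΔS = 0: S: 1 → 0 — fails.
ΔL = 0, ±1 (not L=0↔0): L: 1 → 5, ΔL = +4 — fails.
ΔJ = 0, ±1 (not J=0↔0): J: 1 → 5, ΔJ = +4 — fails.
Rule(s) violated: ΔS, ΔL, ΔJ.

forbidden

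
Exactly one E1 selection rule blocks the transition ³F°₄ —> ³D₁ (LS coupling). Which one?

the ΔJ = 0, ±1 rule

Reading off the term symbols: S 1→1, L 3→2, J 4→1, parity odd→even.
ΔL = 0, ±1 (not L=0↔0): L: 3 → 2, ΔL = -1 — ✓.
ΔS = 0: S: 1 → 1 — ✓.
Parity must change: odd → even — ✓.
ΔJ = 0, ±1 (not J=0↔0): J: 4 → 1, ΔJ = -3 — ✗.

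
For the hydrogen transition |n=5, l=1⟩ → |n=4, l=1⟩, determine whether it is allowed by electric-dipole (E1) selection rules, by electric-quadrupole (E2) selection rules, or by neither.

Δl = 1 − 1 = +0; l_i + l_f = 2.
E1 (Δl = ±1): not satisfied.
E2 (Δl = 0,±2, l_i+l_f ≥ 2): satisfied.

E2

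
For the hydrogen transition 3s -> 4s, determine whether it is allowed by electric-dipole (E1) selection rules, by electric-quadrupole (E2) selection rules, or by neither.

Δl = 0 − 0 = +0; l_i + l_f = 0.
E1 (Δl = ±1): not satisfied.
E2 (Δl = 0,±2, l_i+l_f ≥ 2): not satisfied.

neither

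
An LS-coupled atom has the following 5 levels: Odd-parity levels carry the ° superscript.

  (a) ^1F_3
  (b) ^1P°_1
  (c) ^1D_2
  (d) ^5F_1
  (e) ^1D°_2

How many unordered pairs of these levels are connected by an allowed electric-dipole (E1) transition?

3

(a)–(b): forbidden (ΔL, ΔJ).
(a)–(c): forbidden (parity).
(a)–(d): forbidden (parity, ΔS, ΔJ).
(a)–(e): allowed.
(b)–(c): allowed.
(b)–(d): forbidden (ΔS, ΔL).
(b)–(e): forbidden (parity).
(c)–(d): forbidden (parity, ΔS).
(c)–(e): allowed.
(d)–(e): forbidden (ΔS).
Allowed pairs: 3 of 10.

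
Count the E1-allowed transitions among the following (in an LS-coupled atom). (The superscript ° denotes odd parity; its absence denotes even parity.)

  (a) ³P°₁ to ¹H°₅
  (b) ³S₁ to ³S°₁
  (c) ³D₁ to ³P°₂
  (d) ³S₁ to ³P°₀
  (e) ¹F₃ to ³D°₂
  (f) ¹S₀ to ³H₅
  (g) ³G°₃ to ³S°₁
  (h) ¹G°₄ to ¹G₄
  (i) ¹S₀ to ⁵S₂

3

(a) forbidden (parity, ΔS, ΔL, ΔJ fail)
(b) forbidden (ΔL fails)
(c) allowed
(d) allowed
(e) forbidden (ΔS fails)
(f) forbidden (parity, ΔS, ΔL, ΔJ fail)
(g) forbidden (parity, ΔL, ΔJ fail)
(h) allowed
(i) forbidden (parity, ΔS, ΔL, ΔJ fail)
Total allowed: 3 of 9.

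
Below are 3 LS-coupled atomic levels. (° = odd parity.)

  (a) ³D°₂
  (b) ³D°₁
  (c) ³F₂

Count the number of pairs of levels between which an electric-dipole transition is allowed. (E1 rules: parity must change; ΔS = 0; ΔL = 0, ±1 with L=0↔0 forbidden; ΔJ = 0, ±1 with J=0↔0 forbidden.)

(a)–(b): forbidden (parity).
(a)–(c): allowed.
(b)–(c): allowed.
Allowed pairs: 2 of 3.

2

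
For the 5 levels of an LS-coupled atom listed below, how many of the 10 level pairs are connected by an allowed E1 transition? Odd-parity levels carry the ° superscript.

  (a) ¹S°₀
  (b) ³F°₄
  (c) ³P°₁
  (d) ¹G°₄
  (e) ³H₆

(a)–(b): forbidden (parity, ΔS, ΔL, ΔJ).
(a)–(c): forbidden (parity, ΔS).
(a)–(d): forbidden (parity, ΔL, ΔJ).
(a)–(e): forbidden (ΔS, ΔL, ΔJ).
(b)–(c): forbidden (parity, ΔL, ΔJ).
(b)–(d): forbidden (parity, ΔS).
(b)–(e): forbidden (ΔL, ΔJ).
(c)–(d): forbidden (parity, ΔS, ΔL, ΔJ).
(c)–(e): forbidden (ΔL, ΔJ).
(d)–(e): forbidden (ΔS, ΔJ).
Allowed pairs: 0 of 10.

0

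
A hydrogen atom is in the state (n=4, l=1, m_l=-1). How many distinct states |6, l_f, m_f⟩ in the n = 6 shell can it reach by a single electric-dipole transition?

4

E1 requires Δl = ±1, so l_f ∈ {0, 2}; with 0 ≤ l_f ≤ n_f−1 = 5, the allowed l_f values are {0, 2}.
For l_f = 0: m_f ∈ {m_i−1, m_i, m_i+1} ∩ [−0, 0] = {0} → 1 state.
For l_f = 2: m_f ∈ {m_i−1, m_i, m_i+1} ∩ [−2, 2] = {-2, -1, 0} → 3 states.
Total: 4.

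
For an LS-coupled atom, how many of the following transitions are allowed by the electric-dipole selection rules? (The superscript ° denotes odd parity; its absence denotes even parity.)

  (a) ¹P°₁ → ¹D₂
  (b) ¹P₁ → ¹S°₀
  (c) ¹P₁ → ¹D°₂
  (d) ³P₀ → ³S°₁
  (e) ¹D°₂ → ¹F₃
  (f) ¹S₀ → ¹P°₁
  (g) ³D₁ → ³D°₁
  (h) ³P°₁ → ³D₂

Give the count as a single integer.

(a) allowed
(b) allowed
(c) allowed
(d) allowed
(e) allowed
(f) allowed
(g) allowed
(h) allowed
Total allowed: 8 of 8.

8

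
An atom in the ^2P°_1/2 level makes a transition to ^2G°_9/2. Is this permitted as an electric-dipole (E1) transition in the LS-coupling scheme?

Initial level: S=1/2, L=1, J=1/2, parity odd. Final level: S=1/2, L=4, J=9/2, parity odd.
Parity must change: odd → odd — violated.
ΔS = 0: S: 1/2 → 1/2 — satisfied.
ΔL = 0, ±1 (not L=0↔0): L: 1 → 4, ΔL = +3 — violated.
ΔJ = 0, ±1 (not J=0↔0): J: 1/2 → 9/2, ΔJ = +4 — violated.
Rule(s) violated: parity, ΔL, ΔJ.

forbidden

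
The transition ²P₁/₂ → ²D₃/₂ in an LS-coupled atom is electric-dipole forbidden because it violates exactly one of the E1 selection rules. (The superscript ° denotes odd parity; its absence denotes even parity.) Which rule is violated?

Initial level: S=1/2, L=1, J=1/2, parity even. Final level: S=1/2, L=2, J=3/2, parity even.
ΔJ = 0, ±1 (not J=0↔0): J: 1/2 → 3/2, ΔJ = +1 — passes.
ΔL = 0, ±1 (not L=0↔0): L: 1 → 2, ΔL = +1 — passes.
Parity must change: even → even — fails.
ΔS = 0: S: 1/2 → 1/2 — passes.

parity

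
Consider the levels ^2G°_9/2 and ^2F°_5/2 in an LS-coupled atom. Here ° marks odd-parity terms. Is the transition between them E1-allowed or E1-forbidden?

forbidden

Parity must change: odd → odd — violated.
ΔS = 0: S: 1/2 → 1/2 — satisfied.
ΔL = 0, ±1 (not L=0↔0): L: 4 → 3, ΔL = -1 — satisfied.
ΔJ = 0, ±1 (not J=0↔0): J: 9/2 → 5/2, ΔJ = -2 — violated.
Rule(s) violated: parity, ΔJ.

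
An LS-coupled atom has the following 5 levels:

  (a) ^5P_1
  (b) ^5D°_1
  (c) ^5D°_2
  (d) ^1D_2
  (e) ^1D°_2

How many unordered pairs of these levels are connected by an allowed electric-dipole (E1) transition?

(a)–(b): allowed.
(a)–(c): allowed.
(a)–(d): forbidden (parity, ΔS).
(a)–(e): forbidden (ΔS).
(b)–(c): forbidden (parity).
(b)–(d): forbidden (ΔS).
(b)–(e): forbidden (parity, ΔS).
(c)–(d): forbidden (ΔS).
(c)–(e): forbidden (parity, ΔS).
(d)–(e): allowed.
Allowed pairs: 3 of 10.

3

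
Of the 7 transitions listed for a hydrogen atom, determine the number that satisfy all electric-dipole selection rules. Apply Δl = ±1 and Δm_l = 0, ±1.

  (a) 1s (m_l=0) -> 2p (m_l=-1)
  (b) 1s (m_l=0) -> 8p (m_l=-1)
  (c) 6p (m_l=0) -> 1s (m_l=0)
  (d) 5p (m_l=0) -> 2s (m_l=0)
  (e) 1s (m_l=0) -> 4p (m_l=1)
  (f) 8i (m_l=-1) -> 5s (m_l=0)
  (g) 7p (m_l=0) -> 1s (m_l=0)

(a) allowed
(b) allowed
(c) allowed
(d) allowed
(e) allowed
(f) forbidden — Δl = -6 (E1 requires Δl = ±1)
(g) allowed
Total allowed: 6 of 7.

6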